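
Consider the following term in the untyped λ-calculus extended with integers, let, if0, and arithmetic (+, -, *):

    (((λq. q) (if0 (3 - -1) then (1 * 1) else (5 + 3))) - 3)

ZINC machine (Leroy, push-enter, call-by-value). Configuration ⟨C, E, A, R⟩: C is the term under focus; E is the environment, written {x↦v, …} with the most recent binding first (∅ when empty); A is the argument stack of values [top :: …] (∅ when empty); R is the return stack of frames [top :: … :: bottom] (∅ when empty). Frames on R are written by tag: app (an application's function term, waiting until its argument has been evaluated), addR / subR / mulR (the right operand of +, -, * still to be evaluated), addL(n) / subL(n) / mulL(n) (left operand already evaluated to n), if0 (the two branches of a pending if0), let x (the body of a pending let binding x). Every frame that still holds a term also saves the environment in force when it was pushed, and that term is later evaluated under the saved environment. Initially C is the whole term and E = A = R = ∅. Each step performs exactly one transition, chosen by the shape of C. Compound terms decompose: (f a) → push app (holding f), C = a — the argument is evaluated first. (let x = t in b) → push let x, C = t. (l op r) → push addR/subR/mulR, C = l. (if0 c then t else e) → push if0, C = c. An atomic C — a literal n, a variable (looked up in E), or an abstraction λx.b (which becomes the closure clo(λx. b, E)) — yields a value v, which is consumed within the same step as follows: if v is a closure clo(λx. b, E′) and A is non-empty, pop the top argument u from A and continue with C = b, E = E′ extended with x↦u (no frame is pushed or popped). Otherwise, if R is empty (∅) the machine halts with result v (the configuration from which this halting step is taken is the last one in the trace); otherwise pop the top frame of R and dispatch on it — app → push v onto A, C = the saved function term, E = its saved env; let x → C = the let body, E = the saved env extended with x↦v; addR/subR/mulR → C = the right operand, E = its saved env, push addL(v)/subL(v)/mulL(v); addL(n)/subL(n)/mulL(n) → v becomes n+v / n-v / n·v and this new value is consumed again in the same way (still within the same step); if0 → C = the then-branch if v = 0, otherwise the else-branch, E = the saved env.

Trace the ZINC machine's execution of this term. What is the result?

Answer: 5

Derivation:
[0] [C=(((λq. q) (if0 (3 - -1) then (1 * 1) else (5 + 3))) - 3) | E=∅ | A=∅ | R=∅]
[1] [C=((λq. q) (if0 (3 - -1) then (1 * 1) else (5 + 3))) | E=∅ | A=∅ | R=[subR]]
[2] [C=(if0 (3 - -1) then (1 * 1) else (5 + 3)) | E=∅ | A=∅ | R=[app :: subR]]
[3] [C=(3 - -1) | E=∅ | A=∅ | R=[if0 :: app :: subR]]
[4] [C=3 | E=∅ | A=∅ | R=[subR :: if0 :: app :: subR]]
[5] [C=-1 | E=∅ | A=∅ | R=[subL(3) :: if0 :: app :: subR]]
[6] [C=(5 + 3) | E=∅ | A=∅ | R=[app :: subR]]
[7] [C=5 | E=∅ | A=∅ | R=[addR :: app :: subR]]
[8] [C=3 | E=∅ | A=∅ | R=[addL(5) :: app :: subR]]
[9] [C=(λq. q) | E=∅ | A=[8] | R=[subR]]
[10] [C=q | E={q↦8} | A=∅ | R=[subR]]
[11] [C=3 | E=∅ | A=∅ | R=[subL(8)]]
→ final value 5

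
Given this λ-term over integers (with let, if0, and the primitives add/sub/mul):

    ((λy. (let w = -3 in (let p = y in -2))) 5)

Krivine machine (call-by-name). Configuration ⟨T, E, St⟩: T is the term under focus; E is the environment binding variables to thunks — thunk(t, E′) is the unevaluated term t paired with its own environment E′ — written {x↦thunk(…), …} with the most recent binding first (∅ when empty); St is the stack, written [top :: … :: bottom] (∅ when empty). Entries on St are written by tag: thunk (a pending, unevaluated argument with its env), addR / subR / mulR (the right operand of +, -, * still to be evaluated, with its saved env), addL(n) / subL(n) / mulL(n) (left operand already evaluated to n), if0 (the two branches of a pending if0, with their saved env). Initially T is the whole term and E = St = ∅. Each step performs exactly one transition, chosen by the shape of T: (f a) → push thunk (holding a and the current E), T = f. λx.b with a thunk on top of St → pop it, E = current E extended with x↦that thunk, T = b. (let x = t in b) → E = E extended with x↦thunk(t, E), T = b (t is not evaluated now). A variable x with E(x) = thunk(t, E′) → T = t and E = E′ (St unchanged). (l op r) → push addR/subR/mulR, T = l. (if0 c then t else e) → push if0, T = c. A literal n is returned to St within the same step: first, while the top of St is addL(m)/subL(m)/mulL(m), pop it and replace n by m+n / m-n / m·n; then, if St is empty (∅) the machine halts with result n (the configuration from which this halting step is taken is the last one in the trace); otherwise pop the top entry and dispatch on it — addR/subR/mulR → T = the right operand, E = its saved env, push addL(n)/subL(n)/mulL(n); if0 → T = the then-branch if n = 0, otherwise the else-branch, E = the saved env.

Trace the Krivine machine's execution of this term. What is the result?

t=0: <T=((λy. (let w = -3 in (let p = y in -2))) 5), E=∅, St=∅>
t=1: <T=(λy. (let w = -3 in (let p = y in -2))), E=∅, St=[thunk]>
t=2: <T=(let w = -3 in (let p = y in -2)), E={y↦thunk(5, ∅)}, St=∅>
t=3: <T=(let p = y in -2), E={w↦thunk(-3, {y↦thunk(5, ∅)}), y↦thunk(5, ∅)}, St=∅>
t=4: <T=-2, E={p↦thunk(y, {w↦thunk(-3, {y↦thunk(5, ∅)}), y↦thunk(5, ∅)}), w↦thunk(-3, {y↦thunk(5, ∅)}), y↦thunk(5, ∅)}, St=∅>
→ final value -2

Answer: -2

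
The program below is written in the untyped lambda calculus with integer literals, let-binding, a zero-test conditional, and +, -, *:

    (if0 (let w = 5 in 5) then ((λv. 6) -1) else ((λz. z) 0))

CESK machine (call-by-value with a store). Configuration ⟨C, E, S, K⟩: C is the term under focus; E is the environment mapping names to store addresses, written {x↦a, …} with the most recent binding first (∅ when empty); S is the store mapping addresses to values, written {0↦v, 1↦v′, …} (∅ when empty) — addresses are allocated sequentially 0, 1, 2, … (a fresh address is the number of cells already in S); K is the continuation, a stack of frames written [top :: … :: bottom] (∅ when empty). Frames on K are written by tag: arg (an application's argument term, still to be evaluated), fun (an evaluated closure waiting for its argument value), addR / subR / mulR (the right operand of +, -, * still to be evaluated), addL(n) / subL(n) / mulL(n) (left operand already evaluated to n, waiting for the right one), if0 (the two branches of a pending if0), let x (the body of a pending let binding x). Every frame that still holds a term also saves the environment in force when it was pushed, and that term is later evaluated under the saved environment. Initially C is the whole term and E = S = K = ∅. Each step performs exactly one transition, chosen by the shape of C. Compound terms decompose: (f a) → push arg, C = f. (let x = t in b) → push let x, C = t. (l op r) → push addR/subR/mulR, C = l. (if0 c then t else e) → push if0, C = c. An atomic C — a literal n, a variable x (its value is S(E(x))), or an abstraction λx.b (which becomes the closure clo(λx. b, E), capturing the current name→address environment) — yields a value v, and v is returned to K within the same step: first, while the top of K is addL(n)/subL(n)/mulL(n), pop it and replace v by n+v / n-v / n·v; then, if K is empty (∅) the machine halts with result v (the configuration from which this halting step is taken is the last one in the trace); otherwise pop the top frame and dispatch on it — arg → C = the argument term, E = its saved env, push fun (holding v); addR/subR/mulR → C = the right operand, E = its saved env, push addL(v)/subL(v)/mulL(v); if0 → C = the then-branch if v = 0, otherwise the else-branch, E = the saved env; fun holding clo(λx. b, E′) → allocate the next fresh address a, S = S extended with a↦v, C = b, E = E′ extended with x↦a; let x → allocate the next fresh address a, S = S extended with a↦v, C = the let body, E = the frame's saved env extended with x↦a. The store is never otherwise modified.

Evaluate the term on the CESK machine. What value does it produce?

Answer: 0

Execution trace:
0. [C=(if0 (let w = 5 in 5) then ((λv. 6) -1) else ((λz. z) 0)) | E=∅ | S=∅ | K=∅]
1. [C=(let w = 5 in 5) | E=∅ | S=∅ | K=[if0]]
2. [C=5 | E=∅ | S=∅ | K=[let w :: if0]]
3. [C=5 | E={w↦0} | S={0↦5} | K=[if0]]
4. [C=((λz. z) 0) | E=∅ | S={0↦5} | K=∅]
5. [C=(λz. z) | E=∅ | S={0↦5} | K=[arg]]
6. [C=0 | E=∅ | S={0↦5} | K=[fun]]
7. [C=z | E={z↦1} | S={0↦5, 1↦0} | K=∅]
→ final value 0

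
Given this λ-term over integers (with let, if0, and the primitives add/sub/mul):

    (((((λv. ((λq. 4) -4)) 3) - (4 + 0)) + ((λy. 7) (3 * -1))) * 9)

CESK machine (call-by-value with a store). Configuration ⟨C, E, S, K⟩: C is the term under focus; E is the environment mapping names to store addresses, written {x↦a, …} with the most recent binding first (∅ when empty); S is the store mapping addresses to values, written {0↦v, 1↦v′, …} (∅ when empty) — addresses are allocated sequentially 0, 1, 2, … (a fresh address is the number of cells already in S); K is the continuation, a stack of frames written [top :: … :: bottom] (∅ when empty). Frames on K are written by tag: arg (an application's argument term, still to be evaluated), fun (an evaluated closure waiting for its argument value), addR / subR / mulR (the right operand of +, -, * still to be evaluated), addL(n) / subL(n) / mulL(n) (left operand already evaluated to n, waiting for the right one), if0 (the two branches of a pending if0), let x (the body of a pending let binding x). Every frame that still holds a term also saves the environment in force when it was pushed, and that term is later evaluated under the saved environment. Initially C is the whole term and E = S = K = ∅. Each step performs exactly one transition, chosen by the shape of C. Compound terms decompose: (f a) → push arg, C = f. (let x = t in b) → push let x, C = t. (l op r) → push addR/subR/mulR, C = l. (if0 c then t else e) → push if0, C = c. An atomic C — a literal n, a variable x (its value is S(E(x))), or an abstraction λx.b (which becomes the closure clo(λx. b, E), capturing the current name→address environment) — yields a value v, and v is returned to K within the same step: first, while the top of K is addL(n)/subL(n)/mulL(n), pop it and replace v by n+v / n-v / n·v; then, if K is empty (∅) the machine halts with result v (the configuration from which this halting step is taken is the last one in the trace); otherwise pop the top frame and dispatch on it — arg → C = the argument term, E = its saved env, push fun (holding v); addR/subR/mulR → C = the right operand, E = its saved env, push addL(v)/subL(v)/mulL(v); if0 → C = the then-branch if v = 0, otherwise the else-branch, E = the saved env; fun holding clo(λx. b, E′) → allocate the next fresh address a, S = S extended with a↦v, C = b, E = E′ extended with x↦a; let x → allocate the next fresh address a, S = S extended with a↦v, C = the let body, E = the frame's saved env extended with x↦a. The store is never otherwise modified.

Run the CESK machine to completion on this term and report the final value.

Answer: 63

Machine steps:
t=0: ⟨C=(((((λv. ((λq. 4) -4)) 3) - (4 + 0)) + ((λy. 7) (3 * -1))) * 9); E=∅; S=∅; K=∅⟩
t=1: ⟨C=((((λv. ((λq. 4) -4)) 3) - (4 + 0)) + ((λy. 7) (3 * -1))); E=∅; S=∅; K=[mulR]⟩
t=2: ⟨C=(((λv. ((λq. 4) -4)) 3) - (4 + 0)); E=∅; S=∅; K=[addR :: mulR]⟩
t=3: ⟨C=((λv. ((λq. 4) -4)) 3); E=∅; S=∅; K=[subR :: addR :: mulR]⟩
t=4: ⟨C=(λv. ((λq. 4) -4)); E=∅; S=∅; K=[arg :: subR :: addR :: mulR]⟩
t=5: ⟨C=3; E=∅; S=∅; K=[fun :: subR :: addR :: mulR]⟩
t=6: ⟨C=((λq. 4) -4); E={v↦0}; S={0↦3}; K=[subR :: addR :: mulR]⟩
t=7: ⟨C=(λq. 4); E={v↦0}; S={0↦3}; K=[arg :: subR :: addR :: mulR]⟩
t=8: ⟨C=-4; E={v↦0}; S={0↦3}; K=[fun :: subR :: addR :: mulR]⟩
t=9: ⟨C=4; E={q↦1, v↦0}; S={0↦3, 1↦-4}; K=[subR :: addR :: mulR]⟩
t=10: ⟨C=(4 + 0); E=∅; S={0↦3, 1↦-4}; K=[subL(4) :: addR :: mulR]⟩
t=11: ⟨C=4; E=∅; S={0↦3, 1↦-4}; K=[addR :: subL(4) :: addR :: mulR]⟩
t=12: ⟨C=0; E=∅; S={0↦3, 1↦-4}; K=[addL(4) :: subL(4) :: addR :: mulR]⟩
t=13: ⟨C=((λy. 7) (3 * -1)); E=∅; S={0↦3, 1↦-4}; K=[addL(0) :: mulR]⟩
t=14: ⟨C=(λy. 7); E=∅; S={0↦3, 1↦-4}; K=[arg :: addL(0) :: mulR]⟩
t=15: ⟨C=(3 * -1); E=∅; S={0↦3, 1↦-4}; K=[fun :: addL(0) :: mulR]⟩
t=16: ⟨C=3; E=∅; S={0↦3, 1↦-4}; K=[mulR :: fun :: addL(0) :: mulR]⟩
t=17: ⟨C=-1; E=∅; S={0↦3, 1↦-4}; K=[mulL(3) :: fun :: addL(0) :: mulR]⟩
t=18: ⟨C=7; E={y↦2}; S={0↦3, 1↦-4, 2↦-3}; K=[addL(0) :: mulR]⟩
t=19: ⟨C=9; E=∅; S={0↦3, 1↦-4, 2↦-3}; K=[mulL(7)]⟩
→ final value 63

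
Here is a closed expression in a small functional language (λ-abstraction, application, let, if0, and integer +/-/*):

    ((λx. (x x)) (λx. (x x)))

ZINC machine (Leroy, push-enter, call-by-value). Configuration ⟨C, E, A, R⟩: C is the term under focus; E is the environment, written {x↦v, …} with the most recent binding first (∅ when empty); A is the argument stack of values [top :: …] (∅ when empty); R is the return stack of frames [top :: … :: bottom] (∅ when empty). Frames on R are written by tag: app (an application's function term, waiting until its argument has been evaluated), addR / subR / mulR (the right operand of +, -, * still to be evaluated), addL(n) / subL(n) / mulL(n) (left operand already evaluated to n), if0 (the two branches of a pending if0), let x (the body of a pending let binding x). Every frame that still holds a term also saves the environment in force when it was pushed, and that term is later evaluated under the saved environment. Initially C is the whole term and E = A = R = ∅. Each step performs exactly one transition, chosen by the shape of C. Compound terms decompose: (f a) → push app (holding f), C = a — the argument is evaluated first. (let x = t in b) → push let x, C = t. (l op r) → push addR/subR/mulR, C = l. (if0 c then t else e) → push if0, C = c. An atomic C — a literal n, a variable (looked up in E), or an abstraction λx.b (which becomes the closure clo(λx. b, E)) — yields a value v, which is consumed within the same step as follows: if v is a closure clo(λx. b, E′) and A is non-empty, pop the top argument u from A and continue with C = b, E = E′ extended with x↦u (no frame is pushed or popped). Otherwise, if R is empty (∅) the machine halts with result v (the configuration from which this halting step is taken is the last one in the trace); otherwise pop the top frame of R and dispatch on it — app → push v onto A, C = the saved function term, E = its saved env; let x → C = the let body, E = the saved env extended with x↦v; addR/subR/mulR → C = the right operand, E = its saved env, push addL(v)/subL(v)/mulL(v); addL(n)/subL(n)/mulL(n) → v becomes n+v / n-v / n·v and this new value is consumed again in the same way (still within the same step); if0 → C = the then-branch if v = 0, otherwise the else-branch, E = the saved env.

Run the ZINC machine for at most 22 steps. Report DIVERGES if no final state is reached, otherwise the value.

step 0: [C=((λx. (x x)) (λx. (x x))) | E=∅ | A=∅ | R=∅]
step 1: [C=(λx. (x x)) | E=∅ | A=∅ | R=[app]]
step 2: [C=(λx. (x x)) | E=∅ | A=[clo(λx. (x x), ∅)] | R=∅]
step 3: [C=(x x) | E={x↦clo(λx. (x x), ∅)} | A=∅ | R=∅]
step 4: [C=x | E={x↦clo(λx. (x x), ∅)} | A=∅ | R=[app]]
step 5: [C=x | E={x↦clo(λx. (x x), ∅)} | A=[clo(λx. (x x), ∅)] | R=∅]
… configuration repeats with period 3 (steps 3–5 recur indefinitely) …

Answer: DIVERGES (no final state within 22 steps)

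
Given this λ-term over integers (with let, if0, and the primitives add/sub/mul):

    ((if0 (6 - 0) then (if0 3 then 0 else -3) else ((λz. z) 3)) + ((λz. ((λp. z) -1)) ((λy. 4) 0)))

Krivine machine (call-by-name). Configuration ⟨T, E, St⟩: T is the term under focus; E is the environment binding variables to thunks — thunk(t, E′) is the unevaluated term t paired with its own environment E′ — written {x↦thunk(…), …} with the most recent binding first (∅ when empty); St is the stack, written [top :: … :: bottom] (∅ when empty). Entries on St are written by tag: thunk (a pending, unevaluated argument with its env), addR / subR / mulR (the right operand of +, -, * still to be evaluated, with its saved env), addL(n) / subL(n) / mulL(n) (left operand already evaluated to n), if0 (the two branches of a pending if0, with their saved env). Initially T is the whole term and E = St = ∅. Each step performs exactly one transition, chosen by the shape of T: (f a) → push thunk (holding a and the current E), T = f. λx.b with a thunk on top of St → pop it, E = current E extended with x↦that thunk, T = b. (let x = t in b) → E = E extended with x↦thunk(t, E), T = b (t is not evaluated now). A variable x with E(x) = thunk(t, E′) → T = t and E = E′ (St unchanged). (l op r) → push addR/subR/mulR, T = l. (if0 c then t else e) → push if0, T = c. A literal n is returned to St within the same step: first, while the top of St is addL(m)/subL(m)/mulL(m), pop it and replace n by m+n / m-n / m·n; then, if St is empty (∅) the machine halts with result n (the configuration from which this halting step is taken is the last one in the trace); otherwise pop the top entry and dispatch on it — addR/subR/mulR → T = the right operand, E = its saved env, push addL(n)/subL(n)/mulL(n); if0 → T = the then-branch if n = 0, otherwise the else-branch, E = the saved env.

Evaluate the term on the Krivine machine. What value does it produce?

Answer: 7

Derivation:
t=0: ⟨T=((if0 (6 - 0) then (if0 3 then 0 else -3) else ((λz. z) 3)) + ((λz. ((λp. z) -1)) ((λy. 4) 0))); E=∅; St=∅⟩
t=1: ⟨T=(if0 (6 - 0) then (if0 3 then 0 else -3) else ((λz. z) 3)); E=∅; St=[addR]⟩
t=2: ⟨T=(6 - 0); E=∅; St=[if0 :: addR]⟩
t=3: ⟨T=6; E=∅; St=[subR :: if0 :: addR]⟩
t=4: ⟨T=0; E=∅; St=[subL(6) :: if0 :: addR]⟩
t=5: ⟨T=((λz. z) 3); E=∅; St=[addR]⟩
t=6: ⟨T=(λz. z); E=∅; St=[thunk :: addR]⟩
t=7: ⟨T=z; E={z↦thunk(3, ∅)}; St=[addR]⟩
t=8: ⟨T=3; E=∅; St=[addR]⟩
t=9: ⟨T=((λz. ((λp. z) -1)) ((λy. 4) 0)); E=∅; St=[addL(3)]⟩
t=10: ⟨T=(λz. ((λp. z) -1)); E=∅; St=[thunk :: addL(3)]⟩
t=11: ⟨T=((λp. z) -1); E={z↦thunk(((λy. 4) 0), ∅)}; St=[addL(3)]⟩
t=12: ⟨T=(λp. z); E={z↦thunk(((λy. 4) 0), ∅)}; St=[thunk :: addL(3)]⟩
t=13: ⟨T=z; E={p↦thunk(-1, {z↦thunk(((λy. 4) 0), ∅)}), z↦thunk(((λy. 4) 0), ∅)}; St=[addL(3)]⟩
t=14: ⟨T=((λy. 4) 0); E=∅; St=[addL(3)]⟩
t=15: ⟨T=(λy. 4); E=∅; St=[thunk :: addL(3)]⟩
t=16: ⟨T=4; E={y↦thunk(0, ∅)}; St=[addL(3)]⟩
→ final value 7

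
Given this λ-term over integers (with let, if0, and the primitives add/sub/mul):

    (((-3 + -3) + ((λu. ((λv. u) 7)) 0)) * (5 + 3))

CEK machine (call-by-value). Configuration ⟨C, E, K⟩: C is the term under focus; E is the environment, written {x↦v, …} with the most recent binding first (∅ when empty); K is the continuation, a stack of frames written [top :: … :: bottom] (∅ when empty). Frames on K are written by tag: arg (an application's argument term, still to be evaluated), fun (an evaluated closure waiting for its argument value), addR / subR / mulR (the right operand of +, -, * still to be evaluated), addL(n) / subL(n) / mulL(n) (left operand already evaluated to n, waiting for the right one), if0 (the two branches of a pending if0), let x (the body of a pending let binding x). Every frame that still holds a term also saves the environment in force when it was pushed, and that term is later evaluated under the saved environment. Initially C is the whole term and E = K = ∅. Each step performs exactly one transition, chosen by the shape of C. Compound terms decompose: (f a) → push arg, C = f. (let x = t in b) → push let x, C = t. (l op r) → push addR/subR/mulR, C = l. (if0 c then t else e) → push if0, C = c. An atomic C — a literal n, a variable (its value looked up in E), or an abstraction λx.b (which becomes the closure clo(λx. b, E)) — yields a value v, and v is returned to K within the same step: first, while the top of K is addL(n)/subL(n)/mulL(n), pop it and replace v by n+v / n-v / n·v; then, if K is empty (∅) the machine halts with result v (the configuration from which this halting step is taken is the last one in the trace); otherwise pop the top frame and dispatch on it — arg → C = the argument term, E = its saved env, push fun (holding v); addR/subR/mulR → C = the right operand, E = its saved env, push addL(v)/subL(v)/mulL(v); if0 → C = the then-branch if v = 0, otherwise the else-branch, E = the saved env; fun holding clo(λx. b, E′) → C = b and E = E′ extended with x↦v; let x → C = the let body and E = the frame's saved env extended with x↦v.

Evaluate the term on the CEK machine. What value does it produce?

Answer: -48

Derivation:
[0] <C=(((-3 + -3) + ((λu. ((λv. u) 7)) 0)) * (5 + 3)), E=∅, K=∅>
[1] <C=((-3 + -3) + ((λu. ((λv. u) 7)) 0)), E=∅, K=[mulR]>
[2] <C=(-3 + -3), E=∅, K=[addR :: mulR]>
[3] <C=-3, E=∅, K=[addR :: addR :: mulR]>
[4] <C=-3, E=∅, K=[addL(-3) :: addR :: mulR]>
[5] <C=((λu. ((λv. u) 7)) 0), E=∅, K=[addL(-6) :: mulR]>
[6] <C=(λu. ((λv. u) 7)), E=∅, K=[arg :: addL(-6) :: mulR]>
[7] <C=0, E=∅, K=[fun :: addL(-6) :: mulR]>
[8] <C=((λv. u) 7), E={u↦0}, K=[addL(-6) :: mulR]>
[9] <C=(λv. u), E={u↦0}, K=[arg :: addL(-6) :: mulR]>
[10] <C=7, E={u↦0}, K=[fun :: addL(-6) :: mulR]>
[11] <C=u, E={v↦7, u↦0}, K=[addL(-6) :: mulR]>
[12] <C=(5 + 3), E=∅, K=[mulL(-6)]>
[13] <C=5, E=∅, K=[addR :: mulL(-6)]>
[14] <C=3, E=∅, K=[addL(5) :: mulL(-6)]>
→ final value -48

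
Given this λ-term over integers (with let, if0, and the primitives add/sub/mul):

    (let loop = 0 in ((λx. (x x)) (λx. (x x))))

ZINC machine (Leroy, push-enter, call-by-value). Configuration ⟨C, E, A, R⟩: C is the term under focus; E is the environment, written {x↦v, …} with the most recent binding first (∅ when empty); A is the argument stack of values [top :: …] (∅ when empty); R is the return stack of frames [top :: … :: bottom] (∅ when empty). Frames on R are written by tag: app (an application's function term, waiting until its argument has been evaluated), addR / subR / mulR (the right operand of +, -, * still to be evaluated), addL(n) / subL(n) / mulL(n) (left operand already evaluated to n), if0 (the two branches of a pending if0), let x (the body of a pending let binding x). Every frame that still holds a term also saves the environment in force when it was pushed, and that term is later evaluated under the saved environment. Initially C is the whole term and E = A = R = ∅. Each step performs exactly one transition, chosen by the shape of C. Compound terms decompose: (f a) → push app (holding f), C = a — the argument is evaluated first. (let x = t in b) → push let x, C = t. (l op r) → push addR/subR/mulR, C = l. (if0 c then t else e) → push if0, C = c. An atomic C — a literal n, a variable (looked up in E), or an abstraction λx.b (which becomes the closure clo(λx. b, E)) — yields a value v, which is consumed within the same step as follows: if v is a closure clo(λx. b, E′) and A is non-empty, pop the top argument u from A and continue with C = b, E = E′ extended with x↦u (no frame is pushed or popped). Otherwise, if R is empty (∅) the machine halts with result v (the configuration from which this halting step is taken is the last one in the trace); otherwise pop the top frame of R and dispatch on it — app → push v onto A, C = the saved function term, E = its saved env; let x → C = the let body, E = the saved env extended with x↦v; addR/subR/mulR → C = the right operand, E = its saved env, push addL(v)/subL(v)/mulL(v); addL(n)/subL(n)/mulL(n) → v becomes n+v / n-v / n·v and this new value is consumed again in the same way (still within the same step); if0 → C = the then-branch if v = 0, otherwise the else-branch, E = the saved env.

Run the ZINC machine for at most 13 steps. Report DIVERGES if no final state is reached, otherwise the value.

[0] <C=(let loop = 0 in ((λx. (x x)) (λx. (x x)))), E=∅, A=∅, R=∅>
[1] <C=0, E=∅, A=∅, R=[let loop]>
[2] <C=((λx. (x x)) (λx. (x x))), E={loop↦0}, A=∅, R=∅>
[3] <C=(λx. (x x)), E={loop↦0}, A=∅, R=[app]>
[4] <C=(λx. (x x)), E={loop↦0}, A=[clo(λx. (x x), {loop↦0})], R=∅>
[5] <C=(x x), E={x↦clo(λx. (x x), {loop↦0}), loop↦0}, A=∅, R=∅>
[6] <C=x, E={x↦clo(λx. (x x), {loop↦0}), loop↦0}, A=∅, R=[app]>
[7] <C=x, E={x↦clo(λx. (x x), {loop↦0}), loop↦0}, A=[clo(λx. (x x), {loop↦0})], R=∅>
… configuration repeats with period 3 (steps 5–7 recur indefinitely) …

Answer: DIVERGES (no final state within 13 steps)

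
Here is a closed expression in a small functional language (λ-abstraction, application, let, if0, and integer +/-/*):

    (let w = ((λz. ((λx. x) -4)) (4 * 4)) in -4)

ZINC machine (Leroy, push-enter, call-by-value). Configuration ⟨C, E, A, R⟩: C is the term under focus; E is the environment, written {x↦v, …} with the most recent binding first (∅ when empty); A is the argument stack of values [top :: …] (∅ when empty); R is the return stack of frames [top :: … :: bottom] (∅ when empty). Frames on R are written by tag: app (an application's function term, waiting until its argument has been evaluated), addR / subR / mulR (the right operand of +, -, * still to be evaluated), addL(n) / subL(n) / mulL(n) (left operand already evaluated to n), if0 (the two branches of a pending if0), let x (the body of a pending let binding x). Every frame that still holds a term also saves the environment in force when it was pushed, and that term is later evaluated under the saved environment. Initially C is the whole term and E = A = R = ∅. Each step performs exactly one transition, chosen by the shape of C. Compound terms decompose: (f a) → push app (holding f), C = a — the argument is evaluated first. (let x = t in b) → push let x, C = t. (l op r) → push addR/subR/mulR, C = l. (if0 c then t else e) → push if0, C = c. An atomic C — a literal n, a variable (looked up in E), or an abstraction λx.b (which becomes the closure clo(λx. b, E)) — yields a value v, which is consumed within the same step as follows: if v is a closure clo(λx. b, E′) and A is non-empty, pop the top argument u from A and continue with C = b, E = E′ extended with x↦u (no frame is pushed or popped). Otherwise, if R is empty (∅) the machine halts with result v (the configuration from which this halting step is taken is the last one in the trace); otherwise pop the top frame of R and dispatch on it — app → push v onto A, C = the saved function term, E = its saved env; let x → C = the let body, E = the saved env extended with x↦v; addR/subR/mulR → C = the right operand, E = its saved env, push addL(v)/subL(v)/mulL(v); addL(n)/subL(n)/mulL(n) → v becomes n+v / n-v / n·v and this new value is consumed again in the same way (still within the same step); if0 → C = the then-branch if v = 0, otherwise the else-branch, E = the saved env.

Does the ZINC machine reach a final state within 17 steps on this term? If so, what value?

step 0: ⟨C=(let w = ((λz. ((λx. x) -4)) (4 * 4)) in -4); E=∅; A=∅; R=∅⟩
step 1: ⟨C=((λz. ((λx. x) -4)) (4 * 4)); E=∅; A=∅; R=[let w]⟩
step 2: ⟨C=(4 * 4); E=∅; A=∅; R=[app :: let w]⟩
step 3: ⟨C=4; E=∅; A=∅; R=[mulR :: app :: let w]⟩
step 4: ⟨C=4; E=∅; A=∅; R=[mulL(4) :: app :: let w]⟩
step 5: ⟨C=(λz. ((λx. x) -4)); E=∅; A=[16]; R=[let w]⟩
step 6: ⟨C=((λx. x) -4); E={z↦16}; A=∅; R=[let w]⟩
step 7: ⟨C=-4; E={z↦16}; A=∅; R=[app :: let w]⟩
step 8: ⟨C=(λx. x); E={z↦16}; A=[-4]; R=[let w]⟩
step 9: ⟨C=x; E={x↦-4, z↦16}; A=∅; R=[let w]⟩
step 10: ⟨C=-4; E={w↦-4}; A=∅; R=∅⟩
→ final value -4

Answer: -4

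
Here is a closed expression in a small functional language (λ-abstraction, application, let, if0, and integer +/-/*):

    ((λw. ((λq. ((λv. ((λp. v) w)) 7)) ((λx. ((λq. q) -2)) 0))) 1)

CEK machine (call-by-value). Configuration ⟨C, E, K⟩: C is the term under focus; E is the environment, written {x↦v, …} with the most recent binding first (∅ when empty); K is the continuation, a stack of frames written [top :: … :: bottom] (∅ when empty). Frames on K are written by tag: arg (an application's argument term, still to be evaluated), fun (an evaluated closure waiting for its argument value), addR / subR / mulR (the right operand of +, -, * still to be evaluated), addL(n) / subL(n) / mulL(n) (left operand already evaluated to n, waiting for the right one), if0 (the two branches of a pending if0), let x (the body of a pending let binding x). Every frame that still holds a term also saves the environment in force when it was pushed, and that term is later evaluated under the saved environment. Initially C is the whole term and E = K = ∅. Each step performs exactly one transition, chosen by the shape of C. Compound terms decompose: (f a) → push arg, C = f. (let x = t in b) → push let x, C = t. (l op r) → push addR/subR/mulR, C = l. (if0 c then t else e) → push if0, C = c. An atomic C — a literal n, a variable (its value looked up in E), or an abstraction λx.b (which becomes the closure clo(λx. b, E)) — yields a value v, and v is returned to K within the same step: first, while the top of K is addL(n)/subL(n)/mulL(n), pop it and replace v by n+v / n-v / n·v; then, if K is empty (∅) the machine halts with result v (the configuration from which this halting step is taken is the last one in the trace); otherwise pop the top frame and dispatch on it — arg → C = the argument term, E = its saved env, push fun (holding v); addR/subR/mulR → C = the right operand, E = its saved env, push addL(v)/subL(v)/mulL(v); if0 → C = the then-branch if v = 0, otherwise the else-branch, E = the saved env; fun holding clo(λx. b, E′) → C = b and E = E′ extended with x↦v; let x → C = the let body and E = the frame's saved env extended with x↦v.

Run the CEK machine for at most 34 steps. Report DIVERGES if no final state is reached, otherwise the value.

Answer: 7

Derivation:
[0] <C=((λw. ((λq. ((λv. ((λp. v) w)) 7)) ((λx. ((λq. q) -2)) 0))) 1), E=∅, K=∅>
[1] <C=(λw. ((λq. ((λv. ((λp. v) w)) 7)) ((λx. ((λq. q) -2)) 0))), E=∅, K=[arg]>
[2] <C=1, E=∅, K=[fun]>
[3] <C=((λq. ((λv. ((λp. v) w)) 7)) ((λx. ((λq. q) -2)) 0)), E={w↦1}, K=∅>
[4] <C=(λq. ((λv. ((λp. v) w)) 7)), E={w↦1}, K=[arg]>
[5] <C=((λx. ((λq. q) -2)) 0), E={w↦1}, K=[fun]>
[6] <C=(λx. ((λq. q) -2)), E={w↦1}, K=[arg :: fun]>
[7] <C=0, E={w↦1}, K=[fun :: fun]>
[8] <C=((λq. q) -2), E={x↦0, w↦1}, K=[fun]>
[9] <C=(λq. q), E={x↦0, w↦1}, K=[arg :: fun]>
[10] <C=-2, E={x↦0, w↦1}, K=[fun :: fun]>
[11] <C=q, E={q↦-2, x↦0, w↦1}, K=[fun]>
[12] <C=((λv. ((λp. v) w)) 7), E={q↦-2, w↦1}, K=∅>
[13] <C=(λv. ((λp. v) w)), E={q↦-2, w↦1}, K=[arg]>
[14] <C=7, E={q↦-2, w↦1}, K=[fun]>
[15] <C=((λp. v) w), E={v↦7, q↦-2, w↦1}, K=∅>
[16] <C=(λp. v), E={v↦7, q↦-2, w↦1}, K=[arg]>
[17] <C=w, E={v↦7, q↦-2, w↦1}, K=[fun]>
[18] <C=v, E={p↦1, v↦7, q↦-2, w↦1}, K=∅>
→ final value 7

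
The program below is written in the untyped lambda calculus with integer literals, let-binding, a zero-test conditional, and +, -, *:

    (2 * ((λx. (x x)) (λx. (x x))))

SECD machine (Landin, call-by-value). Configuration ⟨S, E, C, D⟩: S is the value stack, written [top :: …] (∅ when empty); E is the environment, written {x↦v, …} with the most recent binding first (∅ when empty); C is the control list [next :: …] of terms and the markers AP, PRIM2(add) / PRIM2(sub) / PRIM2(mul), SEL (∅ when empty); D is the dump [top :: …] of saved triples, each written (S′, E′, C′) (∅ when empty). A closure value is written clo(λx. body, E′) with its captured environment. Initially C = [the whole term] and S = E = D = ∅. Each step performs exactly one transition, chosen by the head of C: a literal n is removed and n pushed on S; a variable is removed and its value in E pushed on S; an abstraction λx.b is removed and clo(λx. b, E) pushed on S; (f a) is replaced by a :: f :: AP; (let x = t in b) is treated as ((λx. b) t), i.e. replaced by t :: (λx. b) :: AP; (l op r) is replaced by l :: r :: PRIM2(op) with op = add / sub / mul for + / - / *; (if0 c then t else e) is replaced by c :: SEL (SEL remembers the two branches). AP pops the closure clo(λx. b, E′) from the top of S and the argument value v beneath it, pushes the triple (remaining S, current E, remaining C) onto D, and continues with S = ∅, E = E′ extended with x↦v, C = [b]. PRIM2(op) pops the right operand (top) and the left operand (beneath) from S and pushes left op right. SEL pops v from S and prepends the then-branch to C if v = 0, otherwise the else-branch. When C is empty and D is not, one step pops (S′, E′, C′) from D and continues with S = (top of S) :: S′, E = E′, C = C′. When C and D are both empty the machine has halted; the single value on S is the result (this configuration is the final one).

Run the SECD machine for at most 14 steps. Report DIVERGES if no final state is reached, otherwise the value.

t=0: ⟨S=∅; E=∅; C=[(2 * ((λx. (x x)) (λx. (x x))))]; D=∅⟩
t=1: ⟨S=∅; E=∅; C=[2 :: ((λx. (x x)) (λx. (x x))) :: PRIM2(mul)]; D=∅⟩
t=2: ⟨S=[2]; E=∅; C=[((λx. (x x)) (λx. (x x))) :: PRIM2(mul)]; D=∅⟩
t=3: ⟨S=[2]; E=∅; C=[(λx. (x x)) :: (λx. (x x)) :: AP :: PRIM2(mul)]; D=∅⟩
t=4: ⟨S=[clo(λx. (x x), ∅) :: 2]; E=∅; C=[(λx. (x x)) :: AP :: PRIM2(mul)]; D=∅⟩
t=5: ⟨S=[clo(λx. (x x), ∅) :: clo(λx. (x x), ∅) :: 2]; E=∅; C=[AP :: PRIM2(mul)]; D=∅⟩
t=6: ⟨S=∅; E={x↦clo(λx. (x x), ∅)}; C=[(x x)]; D=[([2], ∅, [PRIM2(mul)])]⟩
t=7: ⟨S=∅; E={x↦clo(λx. (x x), ∅)}; C=[x :: x :: AP]; D=[([2], ∅, [PRIM2(mul)])]⟩
t=8: ⟨S=[clo(λx. (x x), ∅)]; E={x↦clo(λx. (x x), ∅)}; C=[x :: AP]; D=[([2], ∅, [PRIM2(mul)])]⟩
t=9: ⟨S=[clo(λx. (x x), ∅) :: clo(λx. (x x), ∅)]; E={x↦clo(λx. (x x), ∅)}; C=[AP]; D=[([2], ∅, [PRIM2(mul)])]⟩
t=10: ⟨S=∅; E={x↦clo(λx. (x x), ∅)}; C=[(x x)]; D=[(∅, {x↦clo(λx. (x x), ∅)}, ∅) :: ([2], ∅, [PRIM2(mul)])]⟩
t=11: ⟨S=∅; E={x↦clo(λx. (x x), ∅)}; C=[x :: x :: AP]; D=[(∅, {x↦clo(λx. (x x), ∅)}, ∅) :: ([2], ∅, [PRIM2(mul)])]⟩
t=12: ⟨S=[clo(λx. (x x), ∅)]; E={x↦clo(λx. (x x), ∅)}; C=[x :: AP]; D=[(∅, {x↦clo(λx. (x x), ∅)}, ∅) :: ([2], ∅, [PRIM2(mul)])]⟩
t=13: ⟨S=[clo(λx. (x x), ∅) :: clo(λx. (x x), ∅)]; E={x↦clo(λx. (x x), ∅)}; C=[AP]; D=[(∅, {x↦clo(λx. (x x), ∅)}, ∅) :: ([2], ∅, [PRIM2(mul)])]⟩
t=14: ⟨S=∅; E={x↦clo(λx. (x x), ∅)}; C=[(x x)]; D=[(∅, {x↦clo(λx. (x x), ∅)}, ∅) :: (∅, {x↦clo(λx. (x x), ∅)}, ∅) :: ([2], ∅, [PRIM2(mul)])]⟩
→ 14 transitions taken and the configuration is still not final: no result within 14 steps

Answer: DIVERGES (no final state within 14 steps)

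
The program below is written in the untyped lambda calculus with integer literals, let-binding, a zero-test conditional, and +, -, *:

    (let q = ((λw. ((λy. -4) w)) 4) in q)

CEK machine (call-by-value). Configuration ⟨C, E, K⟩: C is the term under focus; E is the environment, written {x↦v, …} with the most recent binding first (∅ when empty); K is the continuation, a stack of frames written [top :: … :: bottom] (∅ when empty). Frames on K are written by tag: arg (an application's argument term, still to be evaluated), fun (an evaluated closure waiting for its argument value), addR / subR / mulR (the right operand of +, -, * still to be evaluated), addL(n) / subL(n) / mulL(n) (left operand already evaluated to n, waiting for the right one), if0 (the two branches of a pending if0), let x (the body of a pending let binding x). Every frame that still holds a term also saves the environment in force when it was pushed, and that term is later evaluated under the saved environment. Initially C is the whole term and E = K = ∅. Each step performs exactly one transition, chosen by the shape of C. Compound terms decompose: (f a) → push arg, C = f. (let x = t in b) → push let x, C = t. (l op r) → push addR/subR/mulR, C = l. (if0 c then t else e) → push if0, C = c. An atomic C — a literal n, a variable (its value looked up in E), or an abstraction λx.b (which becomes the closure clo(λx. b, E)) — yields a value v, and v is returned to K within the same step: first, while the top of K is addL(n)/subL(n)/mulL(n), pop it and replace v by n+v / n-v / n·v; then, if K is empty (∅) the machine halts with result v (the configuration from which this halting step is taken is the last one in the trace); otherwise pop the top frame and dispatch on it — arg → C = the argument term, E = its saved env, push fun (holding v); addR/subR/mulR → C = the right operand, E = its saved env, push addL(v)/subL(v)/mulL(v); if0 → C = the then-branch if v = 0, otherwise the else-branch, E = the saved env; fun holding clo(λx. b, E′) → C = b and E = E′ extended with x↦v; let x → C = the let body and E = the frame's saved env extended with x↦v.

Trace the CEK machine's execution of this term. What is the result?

Answer: -4

Machine steps:
t=0: ⟨C=(let q = ((λw. ((λy. -4) w)) 4) in q); E=∅; K=∅⟩
t=1: ⟨C=((λw. ((λy. -4) w)) 4); E=∅; K=[let q]⟩
t=2: ⟨C=(λw. ((λy. -4) w)); E=∅; K=[arg :: let q]⟩
t=3: ⟨C=4; E=∅; K=[fun :: let q]⟩
t=4: ⟨C=((λy. -4) w); E={w↦4}; K=[let q]⟩
t=5: ⟨C=(λy. -4); E={w↦4}; K=[arg :: let q]⟩
t=6: ⟨C=w; E={w↦4}; K=[fun :: let q]⟩
t=7: ⟨C=-4; E={y↦4, w↦4}; K=[let q]⟩
t=8: ⟨C=q; E={q↦-4}; K=∅⟩
→ final value -4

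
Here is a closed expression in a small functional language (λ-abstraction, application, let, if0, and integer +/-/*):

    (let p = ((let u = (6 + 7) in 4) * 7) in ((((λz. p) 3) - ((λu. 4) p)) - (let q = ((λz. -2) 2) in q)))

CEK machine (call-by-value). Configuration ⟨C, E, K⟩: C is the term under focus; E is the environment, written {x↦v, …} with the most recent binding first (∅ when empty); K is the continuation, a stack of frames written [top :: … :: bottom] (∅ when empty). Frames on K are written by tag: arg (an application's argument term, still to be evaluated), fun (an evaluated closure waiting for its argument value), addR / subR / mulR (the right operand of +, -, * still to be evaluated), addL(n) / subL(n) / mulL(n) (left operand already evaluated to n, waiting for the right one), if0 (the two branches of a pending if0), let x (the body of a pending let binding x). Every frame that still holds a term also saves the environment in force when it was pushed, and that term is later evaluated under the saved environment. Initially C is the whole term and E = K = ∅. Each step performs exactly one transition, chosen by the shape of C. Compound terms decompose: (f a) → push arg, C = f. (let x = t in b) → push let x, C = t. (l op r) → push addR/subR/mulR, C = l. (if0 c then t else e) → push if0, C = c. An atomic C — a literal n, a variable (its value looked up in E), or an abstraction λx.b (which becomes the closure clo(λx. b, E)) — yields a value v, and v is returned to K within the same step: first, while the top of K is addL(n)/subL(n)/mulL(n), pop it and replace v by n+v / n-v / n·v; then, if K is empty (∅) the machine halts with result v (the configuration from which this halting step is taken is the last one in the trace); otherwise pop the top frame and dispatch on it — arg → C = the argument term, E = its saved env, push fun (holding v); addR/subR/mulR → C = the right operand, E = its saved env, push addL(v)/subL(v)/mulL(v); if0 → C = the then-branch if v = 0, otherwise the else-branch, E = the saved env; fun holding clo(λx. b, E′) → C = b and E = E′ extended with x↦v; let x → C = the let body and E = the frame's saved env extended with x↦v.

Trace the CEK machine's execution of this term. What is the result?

step 0: <C=(let p = ((let u = (6 + 7) in 4) * 7) in ((((λz. p) 3) - ((λu. 4) p)) - (let q = ((λz. -2) 2) in q))), E=∅, K=∅>
step 1: <C=((let u = (6 + 7) in 4) * 7), E=∅, K=[let p]>
step 2: <C=(let u = (6 + 7) in 4), E=∅, K=[mulR :: let p]>
step 3: <C=(6 + 7), E=∅, K=[let u :: mulR :: let p]>
step 4: <C=6, E=∅, K=[addR :: let u :: mulR :: let p]>
step 5: <C=7, E=∅, K=[addL(6) :: let u :: mulR :: let p]>
step 6: <C=4, E={u↦13}, K=[mulR :: let p]>
step 7: <C=7, E=∅, K=[mulL(4) :: let p]>
step 8: <C=((((λz. p) 3) - ((λu. 4) p)) - (let q = ((λz. -2) 2) in q)), E={p↦28}, K=∅>
step 9: <C=(((λz. p) 3) - ((λu. 4) p)), E={p↦28}, K=[subR]>
step 10: <C=((λz. p) 3), E={p↦28}, K=[subR :: subR]>
step 11: <C=(λz. p), E={p↦28}, K=[arg :: subR :: subR]>
step 12: <C=3, E={p↦28}, K=[fun :: subR :: subR]>
step 13: <C=p, E={z↦3, p↦28}, K=[subR :: subR]>
step 14: <C=((λu. 4) p), E={p↦28}, K=[subL(28) :: subR]>
step 15: <C=(λu. 4), E={p↦28}, K=[arg :: subL(28) :: subR]>
step 16: <C=p, E={p↦28}, K=[fun :: subL(28) :: subR]>
step 17: <C=4, E={u↦28, p↦28}, K=[subL(28) :: subR]>
step 18: <C=(let q = ((λz. -2) 2) in q), E={p↦28}, K=[subL(24)]>
step 19: <C=((λz. -2) 2), E={p↦28}, K=[let q :: subL(24)]>
step 20: <C=(λz. -2), E={p↦28}, K=[arg :: let q :: subL(24)]>
step 21: <C=2, E={p↦28}, K=[fun :: let q :: subL(24)]>
step 22: <C=-2, E={z↦2, p↦28}, K=[let q :: subL(24)]>
step 23: <C=q, E={q↦-2, p↦28}, K=[subL(24)]>
→ final value 26

Answer: 26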